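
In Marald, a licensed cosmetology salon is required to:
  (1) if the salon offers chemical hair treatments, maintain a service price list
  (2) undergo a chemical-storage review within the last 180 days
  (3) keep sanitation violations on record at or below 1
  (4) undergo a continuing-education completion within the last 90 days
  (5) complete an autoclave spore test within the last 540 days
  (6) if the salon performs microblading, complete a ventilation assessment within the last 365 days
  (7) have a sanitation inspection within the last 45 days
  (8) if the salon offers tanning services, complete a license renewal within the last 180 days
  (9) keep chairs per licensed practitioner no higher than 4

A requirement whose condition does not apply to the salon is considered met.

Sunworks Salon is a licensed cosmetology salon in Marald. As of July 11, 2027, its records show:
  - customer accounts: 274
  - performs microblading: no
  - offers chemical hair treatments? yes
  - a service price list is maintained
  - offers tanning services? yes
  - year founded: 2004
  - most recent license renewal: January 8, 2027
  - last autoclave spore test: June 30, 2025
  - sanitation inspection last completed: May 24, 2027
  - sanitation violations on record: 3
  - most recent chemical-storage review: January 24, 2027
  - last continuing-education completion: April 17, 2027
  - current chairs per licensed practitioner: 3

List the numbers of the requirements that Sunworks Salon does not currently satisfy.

1. condition 'offers chemical hair treatments' holds; service price list present → met
2. chemical-storage review 168 days ago vs limit 180 → met
3. sanitation violations on record 3 > 1 → not met
4. continuing-education completion 85 days ago vs limit 90 → met
5. autoclave spore test 741 days ago vs limit 540 → not met
6. condition 'performs microblading' does not hold → requirement n/a → met
7. sanitation inspection 48 days ago vs limit 45 → not met
8. condition 'offers tanning services' holds; license renewal 184 days ago vs limit 180 → not met
9. chairs per licensed practitioner 3 ≤ 4 → met
Not met: 3, 5, 7, 8

3, 5, 7, 8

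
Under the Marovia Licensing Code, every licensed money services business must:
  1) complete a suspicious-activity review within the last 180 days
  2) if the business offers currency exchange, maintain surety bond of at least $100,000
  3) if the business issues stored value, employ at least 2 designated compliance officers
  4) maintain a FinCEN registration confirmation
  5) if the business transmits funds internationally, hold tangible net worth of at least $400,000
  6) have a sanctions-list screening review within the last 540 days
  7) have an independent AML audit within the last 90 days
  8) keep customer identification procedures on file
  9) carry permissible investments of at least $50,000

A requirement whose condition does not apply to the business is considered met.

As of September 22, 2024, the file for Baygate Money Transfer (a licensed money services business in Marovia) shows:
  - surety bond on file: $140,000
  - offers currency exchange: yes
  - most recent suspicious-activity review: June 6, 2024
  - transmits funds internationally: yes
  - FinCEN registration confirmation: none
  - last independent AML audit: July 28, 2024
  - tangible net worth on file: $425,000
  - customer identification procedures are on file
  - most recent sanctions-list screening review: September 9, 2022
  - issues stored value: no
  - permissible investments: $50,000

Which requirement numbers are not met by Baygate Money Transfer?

1. suspicious-activity review 108 days ago vs limit 180 → met
2. condition 'offers currency exchange' holds; surety bond $140,000 ≥ $100,000 → met
3. condition 'issues stored value' does not hold → requirement n/a → met
4. FinCEN registration confirmation absent → not met
5. condition 'transmits funds internationally' holds; tangible net worth $425,000 ≥ $400,000 → met
6. sanctions-list screening review 744 days ago vs limit 540 → not met
7. independent AML audit 56 days ago vs limit 90 → met
8. customer identification procedures present → met
9. permissible investments $50,000 ≥ $50,000 → met
Not met: 4, 6

4, 6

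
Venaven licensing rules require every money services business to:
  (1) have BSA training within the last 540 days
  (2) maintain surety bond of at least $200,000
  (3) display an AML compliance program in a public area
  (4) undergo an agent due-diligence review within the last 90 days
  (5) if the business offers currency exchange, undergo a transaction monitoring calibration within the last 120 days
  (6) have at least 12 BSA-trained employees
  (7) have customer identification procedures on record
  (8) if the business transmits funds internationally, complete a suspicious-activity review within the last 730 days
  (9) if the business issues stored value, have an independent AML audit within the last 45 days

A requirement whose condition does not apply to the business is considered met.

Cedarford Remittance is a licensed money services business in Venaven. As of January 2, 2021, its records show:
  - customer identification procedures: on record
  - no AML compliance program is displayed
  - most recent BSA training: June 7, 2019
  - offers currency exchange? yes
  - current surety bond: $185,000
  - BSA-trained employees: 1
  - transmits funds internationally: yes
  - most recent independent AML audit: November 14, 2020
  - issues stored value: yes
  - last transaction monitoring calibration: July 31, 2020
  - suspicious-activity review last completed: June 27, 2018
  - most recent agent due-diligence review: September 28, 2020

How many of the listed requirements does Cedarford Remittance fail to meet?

1. BSA training 575 days ago vs limit 540 → not met
2. surety bond $185,000 < $200,000 → not met
3. AML compliance program absent → not met
4. agent due-diligence review 96 days ago vs limit 90 → not met
5. condition 'offers currency exchange' holds; transaction monitoring calibration 155 days ago vs limit 120 → not met
6. BSA-trained employees 1 < 12 → not met
7. customer identification procedures present → met
8. condition 'transmits funds internationally' holds; suspicious-activity review 920 days ago vs limit 730 → not met
9. condition 'issues stored value' holds; independent AML audit 49 days ago vs limit 45 → not met
Not met: 8 of 9

8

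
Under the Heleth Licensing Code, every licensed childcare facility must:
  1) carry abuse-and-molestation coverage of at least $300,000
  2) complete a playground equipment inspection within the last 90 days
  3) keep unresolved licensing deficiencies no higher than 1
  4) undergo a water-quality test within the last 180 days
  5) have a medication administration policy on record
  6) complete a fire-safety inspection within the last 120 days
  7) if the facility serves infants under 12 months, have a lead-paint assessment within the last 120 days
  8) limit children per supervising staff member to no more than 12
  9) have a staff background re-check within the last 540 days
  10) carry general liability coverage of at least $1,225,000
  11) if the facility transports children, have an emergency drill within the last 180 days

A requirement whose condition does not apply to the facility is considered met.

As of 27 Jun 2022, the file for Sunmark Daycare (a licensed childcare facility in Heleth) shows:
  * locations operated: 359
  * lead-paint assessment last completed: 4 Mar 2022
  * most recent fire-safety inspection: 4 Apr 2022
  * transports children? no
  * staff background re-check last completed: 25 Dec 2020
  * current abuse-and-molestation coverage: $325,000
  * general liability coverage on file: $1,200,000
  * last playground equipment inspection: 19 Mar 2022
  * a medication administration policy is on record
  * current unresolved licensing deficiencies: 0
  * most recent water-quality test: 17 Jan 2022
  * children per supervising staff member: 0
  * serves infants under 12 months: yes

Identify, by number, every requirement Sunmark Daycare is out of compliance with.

2, 9, 10

1. abuse-and-molestation coverage $325,000 ≥ $300,000 → met
2. playground equipment inspection 100 days ago vs limit 90 → not met
3. unresolved licensing deficiencies 0 ≤ 1 → met
4. water-quality test 161 days ago vs limit 180 → met
5. medication administration policy present → met
6. fire-safety inspection 84 days ago vs limit 120 → met
7. condition 'serves infants under 12 months' holds; lead-paint assessment 115 days ago vs limit 120 → met
8. children per supervising staff member 0 ≤ 12 → met
9. staff background re-check 549 days ago vs limit 540 → not met
10. general liability coverage $1,200,000 < $1,225,000 → not met
11. condition 'transports children' does not hold → requirement n/a → met
Not met: 2, 9, 10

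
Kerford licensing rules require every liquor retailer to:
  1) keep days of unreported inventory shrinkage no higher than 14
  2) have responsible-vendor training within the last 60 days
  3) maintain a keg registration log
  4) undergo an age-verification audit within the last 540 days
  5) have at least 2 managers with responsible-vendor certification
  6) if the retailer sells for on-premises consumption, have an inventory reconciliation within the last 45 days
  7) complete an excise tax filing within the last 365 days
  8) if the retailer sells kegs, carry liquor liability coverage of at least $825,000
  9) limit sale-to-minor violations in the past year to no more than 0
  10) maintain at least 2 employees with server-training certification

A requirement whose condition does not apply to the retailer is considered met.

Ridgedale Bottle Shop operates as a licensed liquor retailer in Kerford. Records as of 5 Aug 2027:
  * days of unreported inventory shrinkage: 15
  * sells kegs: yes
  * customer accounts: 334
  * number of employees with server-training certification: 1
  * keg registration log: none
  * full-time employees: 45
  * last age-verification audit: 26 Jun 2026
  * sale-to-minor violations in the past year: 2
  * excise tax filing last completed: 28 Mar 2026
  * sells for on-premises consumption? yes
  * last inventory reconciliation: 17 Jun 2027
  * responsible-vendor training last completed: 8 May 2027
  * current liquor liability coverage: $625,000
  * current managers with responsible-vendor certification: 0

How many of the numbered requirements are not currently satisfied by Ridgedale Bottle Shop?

1. days of unreported inventory shrinkage 15 > 14 → not met
2. responsible-vendor training 89 days ago vs limit 60 → not met
3. keg registration log absent → not met
4. age-verification audit 405 days ago vs limit 540 → met
5. managers with responsible-vendor certification 0 < 2 → not met
6. condition 'sells for on-premises consumption' holds; inventory reconciliation 49 days ago vs limit 45 → not met
7. excise tax filing 495 days ago vs limit 365 → not met
8. condition 'sells kegs' holds; liquor liability coverage $625,000 < $825,000 → not met
9. sale-to-minor violations in the past year 2 > 0 → not met
10. employees with server-training certification 1 < 2 → not met
Not met: 9 of 10

9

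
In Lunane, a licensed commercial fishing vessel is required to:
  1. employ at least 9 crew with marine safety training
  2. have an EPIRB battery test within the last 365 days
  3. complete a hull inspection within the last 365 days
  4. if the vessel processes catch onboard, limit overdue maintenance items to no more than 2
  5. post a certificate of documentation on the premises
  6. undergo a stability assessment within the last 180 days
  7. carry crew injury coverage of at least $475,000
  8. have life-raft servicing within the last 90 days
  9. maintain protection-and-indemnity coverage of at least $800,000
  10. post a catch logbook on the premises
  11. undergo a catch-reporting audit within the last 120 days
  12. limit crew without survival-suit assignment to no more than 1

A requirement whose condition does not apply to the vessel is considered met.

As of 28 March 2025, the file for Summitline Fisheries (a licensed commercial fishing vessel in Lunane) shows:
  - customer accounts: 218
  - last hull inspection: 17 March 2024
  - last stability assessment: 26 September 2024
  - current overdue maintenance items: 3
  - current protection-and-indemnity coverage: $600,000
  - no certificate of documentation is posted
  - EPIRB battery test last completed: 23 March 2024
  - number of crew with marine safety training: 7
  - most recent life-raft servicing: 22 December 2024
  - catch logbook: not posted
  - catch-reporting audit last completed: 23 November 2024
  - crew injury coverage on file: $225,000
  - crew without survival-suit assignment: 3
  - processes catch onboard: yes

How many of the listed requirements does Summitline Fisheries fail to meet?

1. crew with marine safety training 7 < 9 → not met
2. EPIRB battery test 370 days ago vs limit 365 → not met
3. hull inspection 376 days ago vs limit 365 → not met
4. condition 'processes catch onboard' holds; overdue maintenance items 3 > 2 → not met
5. certificate of documentation absent → not met
6. stability assessment 183 days ago vs limit 180 → not met
7. crew injury coverage $225,000 < $475,000 → not met
8. life-raft servicing 96 days ago vs limit 90 → not met
9. protection-and-indemnity coverage $600,000 < $800,000 → not met
10. catch logbook absent → not met
11. catch-reporting audit 125 days ago vs limit 120 → not met
12. crew without survival-suit assignment 3 > 1 → not met
Not met: 12 of 12

12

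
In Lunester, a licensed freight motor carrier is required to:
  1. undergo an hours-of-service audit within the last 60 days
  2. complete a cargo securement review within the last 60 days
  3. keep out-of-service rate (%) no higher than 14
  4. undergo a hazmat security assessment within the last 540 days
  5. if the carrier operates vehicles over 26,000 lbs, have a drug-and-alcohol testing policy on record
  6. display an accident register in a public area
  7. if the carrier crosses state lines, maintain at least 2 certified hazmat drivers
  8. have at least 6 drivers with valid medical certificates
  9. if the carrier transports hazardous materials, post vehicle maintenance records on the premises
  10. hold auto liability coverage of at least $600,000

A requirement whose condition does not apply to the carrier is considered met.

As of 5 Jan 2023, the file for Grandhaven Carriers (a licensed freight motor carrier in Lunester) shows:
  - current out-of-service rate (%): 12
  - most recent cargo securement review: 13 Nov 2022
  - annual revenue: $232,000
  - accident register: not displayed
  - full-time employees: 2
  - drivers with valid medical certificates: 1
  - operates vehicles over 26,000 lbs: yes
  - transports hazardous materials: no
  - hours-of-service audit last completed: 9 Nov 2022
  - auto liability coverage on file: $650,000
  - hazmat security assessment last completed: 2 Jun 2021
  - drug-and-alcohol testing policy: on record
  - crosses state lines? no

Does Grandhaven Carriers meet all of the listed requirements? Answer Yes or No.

1. hours-of-service audit 57 days ago vs limit 60 → met
2. cargo securement review 53 days ago vs limit 60 → met
3. out-of-service rate (%) 12 ≤ 14 → met
4. hazmat security assessment 582 days ago vs limit 540 → not met
5. condition 'operates vehicles over 26,000 lbs' holds; drug-and-alcohol testing policy present → met
6. accident register absent → not met
7. condition 'crosses state lines' does not hold → requirement n/a → met
8. drivers with valid medical certificates 1 < 6 → not met
9. condition 'transports hazardous materials' does not hold → requirement n/a → met
10. auto liability coverage $650,000 ≥ $600,000 → met
Not met: 4, 6, 8

No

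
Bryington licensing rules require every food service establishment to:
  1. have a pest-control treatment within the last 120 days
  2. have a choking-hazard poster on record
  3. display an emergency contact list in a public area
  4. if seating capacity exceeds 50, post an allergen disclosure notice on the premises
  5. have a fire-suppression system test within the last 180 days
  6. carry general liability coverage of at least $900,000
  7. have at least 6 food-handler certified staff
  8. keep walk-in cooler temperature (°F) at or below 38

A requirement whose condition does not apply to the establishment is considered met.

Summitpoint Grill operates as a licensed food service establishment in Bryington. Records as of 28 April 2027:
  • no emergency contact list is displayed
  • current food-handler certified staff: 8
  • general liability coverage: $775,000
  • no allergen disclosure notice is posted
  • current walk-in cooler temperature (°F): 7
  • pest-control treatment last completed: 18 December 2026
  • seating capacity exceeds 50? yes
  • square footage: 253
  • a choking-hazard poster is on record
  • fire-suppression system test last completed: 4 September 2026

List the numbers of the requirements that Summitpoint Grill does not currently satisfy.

1, 3, 4, 5, 6

1. pest-control treatment 131 days ago vs limit 120 → not met
2. choking-hazard poster present → met
3. emergency contact list absent → not met
4. condition 'seating capacity exceeds 50' holds; allergen disclosure notice absent → not met
5. fire-suppression system test 236 days ago vs limit 180 → not met
6. general liability coverage $775,000 < $900,000 → not met
7. food-handler certified staff 8 ≥ 6 → met
8. walk-in cooler temperature (°F) 7 ≤ 38 → met
Not met: 1, 3, 4, 5, 6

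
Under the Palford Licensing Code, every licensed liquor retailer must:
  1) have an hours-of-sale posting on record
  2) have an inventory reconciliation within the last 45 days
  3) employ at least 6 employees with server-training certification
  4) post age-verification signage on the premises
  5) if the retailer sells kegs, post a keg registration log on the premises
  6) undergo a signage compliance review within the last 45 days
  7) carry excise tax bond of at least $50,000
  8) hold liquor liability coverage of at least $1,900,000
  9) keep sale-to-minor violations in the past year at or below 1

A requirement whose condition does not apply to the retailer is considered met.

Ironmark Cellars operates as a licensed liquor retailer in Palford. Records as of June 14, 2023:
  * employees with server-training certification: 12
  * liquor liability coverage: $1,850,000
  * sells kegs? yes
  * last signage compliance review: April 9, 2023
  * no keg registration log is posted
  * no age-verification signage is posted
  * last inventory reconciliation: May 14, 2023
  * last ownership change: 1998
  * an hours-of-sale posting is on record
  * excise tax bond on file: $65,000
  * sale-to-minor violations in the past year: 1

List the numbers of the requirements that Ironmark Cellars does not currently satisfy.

4, 5, 6, 8

1. hours-of-sale posting present → met
2. inventory reconciliation 31 days ago vs limit 45 → met
3. employees with server-training certification 12 ≥ 6 → met
4. age-verification signage absent → not met
5. condition 'sells kegs' holds; keg registration log absent → not met
6. signage compliance review 66 days ago vs limit 45 → not met
7. excise tax bond $65,000 ≥ $50,000 → met
8. liquor liability coverage $1,850,000 < $1,900,000 → not met
9. sale-to-minor violations in the past year 1 ≤ 1 → met
Not met: 4, 5, 6, 8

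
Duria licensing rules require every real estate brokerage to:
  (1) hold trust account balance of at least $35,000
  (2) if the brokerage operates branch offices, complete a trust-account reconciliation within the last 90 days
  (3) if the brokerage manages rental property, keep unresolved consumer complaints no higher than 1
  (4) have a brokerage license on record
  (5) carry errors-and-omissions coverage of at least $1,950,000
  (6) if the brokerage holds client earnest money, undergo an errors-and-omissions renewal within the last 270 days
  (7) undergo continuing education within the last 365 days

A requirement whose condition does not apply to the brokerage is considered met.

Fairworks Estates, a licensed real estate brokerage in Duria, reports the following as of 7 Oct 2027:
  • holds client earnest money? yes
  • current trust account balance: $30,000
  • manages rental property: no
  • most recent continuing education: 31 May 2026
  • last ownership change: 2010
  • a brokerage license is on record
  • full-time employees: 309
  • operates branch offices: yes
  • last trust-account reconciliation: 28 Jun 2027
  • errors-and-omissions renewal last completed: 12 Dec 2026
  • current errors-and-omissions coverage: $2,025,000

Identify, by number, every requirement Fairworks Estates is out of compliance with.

1. trust account balance $30,000 < $35,000 → not met
2. condition 'operates branch offices' holds; trust-account reconciliation 101 days ago vs limit 90 → not met
3. condition 'manages rental property' does not hold → requirement n/a → met
4. brokerage license present → met
5. errors-and-omissions coverage $2,025,000 ≥ $1,950,000 → met
6. condition 'holds client earnest money' holds; errors-and-omissions renewal 299 days ago vs limit 270 → not met
7. continuing education 494 days ago vs limit 365 → not met
Not met: 1, 2, 6, 7

1, 2, 6, 7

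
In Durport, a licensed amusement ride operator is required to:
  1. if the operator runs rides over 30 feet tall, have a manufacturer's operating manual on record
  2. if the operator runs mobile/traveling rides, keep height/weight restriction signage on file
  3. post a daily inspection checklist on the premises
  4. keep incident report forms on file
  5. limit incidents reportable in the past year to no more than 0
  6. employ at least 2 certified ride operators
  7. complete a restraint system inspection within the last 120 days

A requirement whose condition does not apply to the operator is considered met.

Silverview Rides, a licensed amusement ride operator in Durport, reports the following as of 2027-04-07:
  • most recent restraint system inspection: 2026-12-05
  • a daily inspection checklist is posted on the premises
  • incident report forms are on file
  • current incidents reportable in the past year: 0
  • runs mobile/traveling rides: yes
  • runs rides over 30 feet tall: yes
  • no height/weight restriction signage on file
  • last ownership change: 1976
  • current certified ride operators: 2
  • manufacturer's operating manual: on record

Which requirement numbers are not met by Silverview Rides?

2, 7

1. condition 'runs rides over 30 feet tall' holds; manufacturer's operating manual present → met
2. condition 'runs mobile/traveling rides' holds; height/weight restriction signage absent → not met
3. daily inspection checklist present → met
4. incident report forms present → met
5. incidents reportable in the past year 0 ≤ 0 → met
6. certified ride operators 2 ≥ 2 → met
7. restraint system inspection 123 days ago vs limit 120 → not met
Not met: 2, 7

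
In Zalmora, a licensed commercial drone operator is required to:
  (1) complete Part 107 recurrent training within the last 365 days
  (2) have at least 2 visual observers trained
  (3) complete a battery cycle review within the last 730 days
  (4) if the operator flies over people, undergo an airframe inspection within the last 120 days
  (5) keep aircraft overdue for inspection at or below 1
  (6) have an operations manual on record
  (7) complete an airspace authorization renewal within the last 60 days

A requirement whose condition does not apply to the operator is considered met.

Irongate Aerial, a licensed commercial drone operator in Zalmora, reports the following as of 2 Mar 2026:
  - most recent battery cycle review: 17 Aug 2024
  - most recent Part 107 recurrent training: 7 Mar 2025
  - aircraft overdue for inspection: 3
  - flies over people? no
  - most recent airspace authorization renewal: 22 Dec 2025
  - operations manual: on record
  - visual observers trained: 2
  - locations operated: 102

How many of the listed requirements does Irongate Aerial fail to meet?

1. Part 107 recurrent training 360 days ago vs limit 365 → met
2. visual observers trained 2 ≥ 2 → met
3. battery cycle review 562 days ago vs limit 730 → met
4. condition 'flies over people' does not hold → requirement n/a → met
5. aircraft overdue for inspection 3 > 1 → not met
6. operations manual present → met
7. airspace authorization renewal 70 days ago vs limit 60 → not met
Not met: 2 of 7

2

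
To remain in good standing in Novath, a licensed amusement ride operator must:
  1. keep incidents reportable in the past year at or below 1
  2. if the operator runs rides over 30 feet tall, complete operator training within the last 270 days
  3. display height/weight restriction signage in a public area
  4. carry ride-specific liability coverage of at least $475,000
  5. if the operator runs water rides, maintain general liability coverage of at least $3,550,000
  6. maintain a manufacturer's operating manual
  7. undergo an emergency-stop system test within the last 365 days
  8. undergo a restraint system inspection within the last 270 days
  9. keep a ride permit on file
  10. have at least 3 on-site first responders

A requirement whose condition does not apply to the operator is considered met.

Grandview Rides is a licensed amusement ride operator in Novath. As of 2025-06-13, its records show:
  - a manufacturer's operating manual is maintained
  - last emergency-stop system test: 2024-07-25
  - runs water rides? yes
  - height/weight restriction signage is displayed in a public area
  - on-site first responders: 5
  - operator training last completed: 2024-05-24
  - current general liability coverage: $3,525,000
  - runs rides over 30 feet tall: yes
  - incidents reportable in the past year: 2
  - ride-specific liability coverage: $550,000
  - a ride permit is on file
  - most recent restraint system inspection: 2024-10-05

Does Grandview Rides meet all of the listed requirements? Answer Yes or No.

1. incidents reportable in the past year 2 > 1 → not met
2. condition 'runs rides over 30 feet tall' holds; operator training 385 days ago vs limit 270 → not met
3. height/weight restriction signage present → met
4. ride-specific liability coverage $550,000 ≥ $475,000 → met
5. condition 'runs water rides' holds; general liability coverage $3,525,000 < $3,550,000 → not met
6. manufacturer's operating manual present → met
7. emergency-stop system test 323 days ago vs limit 365 → met
8. restraint system inspection 251 days ago vs limit 270 → met
9. ride permit present → met
10. on-site first responders 5 ≥ 3 → met
Not met: 1, 2, 5

No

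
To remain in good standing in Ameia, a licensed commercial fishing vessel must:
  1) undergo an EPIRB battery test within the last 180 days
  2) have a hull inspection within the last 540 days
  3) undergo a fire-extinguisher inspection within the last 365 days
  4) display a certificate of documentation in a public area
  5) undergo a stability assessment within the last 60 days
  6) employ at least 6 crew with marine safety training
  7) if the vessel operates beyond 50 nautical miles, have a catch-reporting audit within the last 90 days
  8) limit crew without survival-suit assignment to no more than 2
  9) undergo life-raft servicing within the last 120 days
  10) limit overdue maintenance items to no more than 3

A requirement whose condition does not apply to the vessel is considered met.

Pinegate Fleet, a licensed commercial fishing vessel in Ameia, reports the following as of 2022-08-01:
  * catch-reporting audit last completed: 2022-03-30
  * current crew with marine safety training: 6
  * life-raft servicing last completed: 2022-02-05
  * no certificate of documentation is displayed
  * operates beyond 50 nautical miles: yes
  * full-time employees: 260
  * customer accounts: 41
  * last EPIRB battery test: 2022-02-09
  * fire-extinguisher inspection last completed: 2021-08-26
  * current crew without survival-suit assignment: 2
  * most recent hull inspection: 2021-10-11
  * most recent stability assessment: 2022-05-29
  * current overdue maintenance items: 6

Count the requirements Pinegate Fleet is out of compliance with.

5

1. EPIRB battery test 173 days ago vs limit 180 → met
2. hull inspection 294 days ago vs limit 540 → met
3. fire-extinguisher inspection 340 days ago vs limit 365 → met
4. certificate of documentation absent → not met
5. stability assessment 64 days ago vs limit 60 → not met
6. crew with marine safety training 6 ≥ 6 → met
7. condition 'operates beyond 50 nautical miles' holds; catch-reporting audit 124 days ago vs limit 90 → not met
8. crew without survival-suit assignment 2 ≤ 2 → met
9. life-raft servicing 177 days ago vs limit 120 → not met
10. overdue maintenance items 6 > 3 → not met
Not met: 5 of 10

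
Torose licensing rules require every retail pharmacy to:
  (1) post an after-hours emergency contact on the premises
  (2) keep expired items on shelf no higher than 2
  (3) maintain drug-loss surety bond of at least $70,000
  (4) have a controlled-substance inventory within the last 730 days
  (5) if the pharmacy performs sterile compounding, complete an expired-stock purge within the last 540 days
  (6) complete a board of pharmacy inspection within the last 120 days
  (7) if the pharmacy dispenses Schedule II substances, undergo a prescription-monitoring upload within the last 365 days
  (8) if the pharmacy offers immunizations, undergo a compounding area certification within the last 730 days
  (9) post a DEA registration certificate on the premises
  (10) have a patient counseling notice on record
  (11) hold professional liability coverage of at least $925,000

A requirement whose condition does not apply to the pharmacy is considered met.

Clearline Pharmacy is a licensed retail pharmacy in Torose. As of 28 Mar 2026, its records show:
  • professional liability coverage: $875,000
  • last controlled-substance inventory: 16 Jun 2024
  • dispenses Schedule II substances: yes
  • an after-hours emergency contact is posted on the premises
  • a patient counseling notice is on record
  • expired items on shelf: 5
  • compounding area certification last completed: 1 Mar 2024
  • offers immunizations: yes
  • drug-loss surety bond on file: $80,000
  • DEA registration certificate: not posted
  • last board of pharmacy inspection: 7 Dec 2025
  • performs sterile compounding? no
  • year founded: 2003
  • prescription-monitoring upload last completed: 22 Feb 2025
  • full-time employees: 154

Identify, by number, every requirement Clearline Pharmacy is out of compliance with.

1. after-hours emergency contact present → met
2. expired items on shelf 5 > 2 → not met
3. drug-loss surety bond $80,000 ≥ $70,000 → met
4. controlled-substance inventory 650 days ago vs limit 730 → met
5. condition 'performs sterile compounding' does not hold → requirement n/a → met
6. board of pharmacy inspection 111 days ago vs limit 120 → met
7. condition 'dispenses Schedule II substances' holds; prescription-monitoring upload 399 days ago vs limit 365 → not met
8. condition 'offers immunizations' holds; compounding area certification 757 days ago vs limit 730 → not met
9. DEA registration certificate absent → not met
10. patient counseling notice present → met
11. professional liability coverage $875,000 < $925,000 → not met
Not met: 2, 7, 8, 9, 11

2, 7, 8, 9, 11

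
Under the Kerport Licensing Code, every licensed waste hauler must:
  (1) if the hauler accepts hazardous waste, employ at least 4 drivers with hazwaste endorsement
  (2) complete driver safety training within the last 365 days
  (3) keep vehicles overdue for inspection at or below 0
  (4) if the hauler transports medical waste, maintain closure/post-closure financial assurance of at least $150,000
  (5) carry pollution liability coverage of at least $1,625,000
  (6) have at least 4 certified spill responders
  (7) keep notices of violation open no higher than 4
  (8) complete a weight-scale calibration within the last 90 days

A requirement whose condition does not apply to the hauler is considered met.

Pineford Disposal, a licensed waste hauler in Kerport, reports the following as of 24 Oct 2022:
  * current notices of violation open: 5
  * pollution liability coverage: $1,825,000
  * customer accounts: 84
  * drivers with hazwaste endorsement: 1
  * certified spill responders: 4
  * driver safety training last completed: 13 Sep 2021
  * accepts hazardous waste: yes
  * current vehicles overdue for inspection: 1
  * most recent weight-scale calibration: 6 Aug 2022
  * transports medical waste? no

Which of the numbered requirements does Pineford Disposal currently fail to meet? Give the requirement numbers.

1, 2, 3, 7

1. condition 'accepts hazardous waste' holds; drivers with hazwaste endorsement 1 < 4 → not met
2. driver safety training 406 days ago vs limit 365 → not met
3. vehicles overdue for inspection 1 > 0 → not met
4. condition 'transports medical waste' does not hold → requirement n/a → met
5. pollution liability coverage $1,825,000 ≥ $1,625,000 → met
6. certified spill responders 4 ≥ 4 → met
7. notices of violation open 5 > 4 → not met
8. weight-scale calibration 79 days ago vs limit 90 → met
Not met: 1, 2, 3, 7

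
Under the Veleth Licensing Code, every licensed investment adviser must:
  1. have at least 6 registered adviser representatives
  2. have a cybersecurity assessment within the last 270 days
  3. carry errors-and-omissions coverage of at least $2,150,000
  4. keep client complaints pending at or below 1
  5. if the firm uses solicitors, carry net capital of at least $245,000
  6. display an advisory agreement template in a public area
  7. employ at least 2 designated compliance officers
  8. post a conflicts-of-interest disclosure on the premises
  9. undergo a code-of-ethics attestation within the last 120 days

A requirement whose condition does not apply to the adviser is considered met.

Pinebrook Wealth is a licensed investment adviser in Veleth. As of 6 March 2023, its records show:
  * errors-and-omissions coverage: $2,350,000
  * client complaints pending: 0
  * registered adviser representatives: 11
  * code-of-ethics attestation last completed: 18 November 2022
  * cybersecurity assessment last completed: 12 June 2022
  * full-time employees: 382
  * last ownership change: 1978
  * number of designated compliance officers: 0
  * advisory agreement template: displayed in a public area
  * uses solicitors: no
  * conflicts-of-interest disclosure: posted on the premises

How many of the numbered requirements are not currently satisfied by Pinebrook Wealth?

1. registered adviser representatives 11 ≥ 6 → met
2. cybersecurity assessment 267 days ago vs limit 270 → met
3. errors-and-omissions coverage $2,350,000 ≥ $2,150,000 → met
4. client complaints pending 0 ≤ 1 → met
5. condition 'uses solicitors' does not hold → requirement n/a → met
6. advisory agreement template present → met
7. designated compliance officers 0 < 2 → not met
8. conflicts-of-interest disclosure present → met
9. code-of-ethics attestation 108 days ago vs limit 120 → met
Not met: 1 of 9

1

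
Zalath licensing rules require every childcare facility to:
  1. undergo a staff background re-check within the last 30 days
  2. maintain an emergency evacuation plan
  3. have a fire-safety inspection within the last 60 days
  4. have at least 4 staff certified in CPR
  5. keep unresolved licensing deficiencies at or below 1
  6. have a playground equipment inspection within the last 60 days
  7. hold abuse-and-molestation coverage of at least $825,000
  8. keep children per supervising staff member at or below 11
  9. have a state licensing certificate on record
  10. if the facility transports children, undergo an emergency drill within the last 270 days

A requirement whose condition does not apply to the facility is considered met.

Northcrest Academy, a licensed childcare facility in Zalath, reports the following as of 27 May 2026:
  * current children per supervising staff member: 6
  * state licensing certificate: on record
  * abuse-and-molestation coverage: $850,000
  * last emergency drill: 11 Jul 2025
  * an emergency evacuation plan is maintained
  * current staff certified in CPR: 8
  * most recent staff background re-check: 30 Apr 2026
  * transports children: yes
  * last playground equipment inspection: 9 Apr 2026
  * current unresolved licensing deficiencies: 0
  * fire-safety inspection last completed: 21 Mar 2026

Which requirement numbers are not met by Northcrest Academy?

3, 10

1. staff background re-check 27 days ago vs limit 30 → met
2. emergency evacuation plan present → met
3. fire-safety inspection 67 days ago vs limit 60 → not met
4. staff certified in CPR 8 ≥ 4 → met
5. unresolved licensing deficiencies 0 ≤ 1 → met
6. playground equipment inspection 48 days ago vs limit 60 → met
7. abuse-and-molestation coverage $850,000 ≥ $825,000 → met
8. children per supervising staff member 6 ≤ 11 → met
9. state licensing certificate present → met
10. condition 'transports children' holds; emergency drill 320 days ago vs limit 270 → not met
Not met: 3, 10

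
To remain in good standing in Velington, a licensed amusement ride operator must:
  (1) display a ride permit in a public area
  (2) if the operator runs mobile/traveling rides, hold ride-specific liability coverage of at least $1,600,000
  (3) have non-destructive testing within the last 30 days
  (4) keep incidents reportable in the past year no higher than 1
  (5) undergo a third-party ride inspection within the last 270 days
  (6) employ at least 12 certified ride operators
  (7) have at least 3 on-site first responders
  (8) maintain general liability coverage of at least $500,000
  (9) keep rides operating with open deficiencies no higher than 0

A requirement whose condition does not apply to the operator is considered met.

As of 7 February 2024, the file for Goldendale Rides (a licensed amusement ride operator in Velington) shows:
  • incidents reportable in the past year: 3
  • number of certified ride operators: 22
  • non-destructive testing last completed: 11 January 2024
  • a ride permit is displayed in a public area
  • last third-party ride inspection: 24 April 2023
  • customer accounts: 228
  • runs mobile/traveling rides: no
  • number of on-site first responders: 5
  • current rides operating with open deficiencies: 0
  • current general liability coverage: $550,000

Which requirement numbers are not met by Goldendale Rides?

4, 5

1. ride permit present → met
2. condition 'runs mobile/traveling rides' does not hold → requirement n/a → met
3. non-destructive testing 27 days ago vs limit 30 → met
4. incidents reportable in the past year 3 > 1 → not met
5. third-party ride inspection 289 days ago vs limit 270 → not met
6. certified ride operators 22 ≥ 12 → met
7. on-site first responders 5 ≥ 3 → met
8. general liability coverage $550,000 ≥ $500,000 → met
9. rides operating with open deficiencies 0 ≤ 0 → met
Not met: 4, 5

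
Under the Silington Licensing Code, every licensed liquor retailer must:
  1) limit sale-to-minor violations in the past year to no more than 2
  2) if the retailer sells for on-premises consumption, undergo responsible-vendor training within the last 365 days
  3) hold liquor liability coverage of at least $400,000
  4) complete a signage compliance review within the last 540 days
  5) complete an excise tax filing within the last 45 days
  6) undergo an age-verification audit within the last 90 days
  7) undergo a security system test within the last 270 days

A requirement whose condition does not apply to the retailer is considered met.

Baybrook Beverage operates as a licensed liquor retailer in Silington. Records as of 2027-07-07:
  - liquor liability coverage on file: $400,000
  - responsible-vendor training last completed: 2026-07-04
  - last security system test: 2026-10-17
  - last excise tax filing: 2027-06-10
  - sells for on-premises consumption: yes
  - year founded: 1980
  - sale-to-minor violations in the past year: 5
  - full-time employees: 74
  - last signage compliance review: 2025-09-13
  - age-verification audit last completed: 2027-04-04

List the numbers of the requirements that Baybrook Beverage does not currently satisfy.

1, 2, 4, 6

1. sale-to-minor violations in the past year 5 > 2 → not met
2. condition 'sells for on-premises consumption' holds; responsible-vendor training 368 days ago vs limit 365 → not met
3. liquor liability coverage $400,000 ≥ $400,000 → met
4. signage compliance review 662 days ago vs limit 540 → not met
5. excise tax filing 27 days ago vs limit 45 → met
6. age-verification audit 94 days ago vs limit 90 → not met
7. security system test 263 days ago vs limit 270 → met
Not met: 1, 2, 4, 6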